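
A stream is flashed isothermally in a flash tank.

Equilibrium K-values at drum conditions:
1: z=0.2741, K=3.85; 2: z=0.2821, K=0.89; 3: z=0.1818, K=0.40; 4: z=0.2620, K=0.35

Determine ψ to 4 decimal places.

ψ = 0.3503

Newton iteration, ψ⁰ = 0.51:
  ψ = 0.5100: g = -0.12640, g' = -0.7573 → ψ = 0.3431
  ψ = 0.3431: g = 0.00620, g' = -0.8600 → ψ = 0.3503
Converged at ψ = 0.3503.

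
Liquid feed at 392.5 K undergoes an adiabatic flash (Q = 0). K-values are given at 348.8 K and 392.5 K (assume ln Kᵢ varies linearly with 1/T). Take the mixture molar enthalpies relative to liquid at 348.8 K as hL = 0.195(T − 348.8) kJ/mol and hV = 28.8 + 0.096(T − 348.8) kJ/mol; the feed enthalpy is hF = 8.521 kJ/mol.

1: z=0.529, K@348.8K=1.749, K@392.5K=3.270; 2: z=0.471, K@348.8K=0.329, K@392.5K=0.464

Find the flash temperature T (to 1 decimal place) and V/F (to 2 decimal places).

T = 353.3 K, V/F = 0.27

Adiabatic flash: solve Rachford–Rice at each trial T, then check hF = ψ·hV(T) + (1−ψ)·hL(T).
  T = 348.8 K: K = (1.749, 0.329), RR gives ψ = 0.160, H_out = 4.595 kJ/mol
  T = 392.5 K: K = (3.270, 0.464), RR gives ψ = 0.779, H_out = 27.598 kJ/mol
  T = 370.6 K: K = (2.434, 0.395), RR gives ψ = 0.545, H_out = 18.779 kJ/mol
  T = 359.7 K: K = (2.074, 0.361), RR gives ψ = 0.390, H_out = 12.924 kJ/mol
  T = 354.2 K: K = (1.905, 0.345), RR gives ψ = 0.287, H_out = 9.173 kJ/mol
  T = 351.5 K: K = (1.826, 0.337), RR gives ψ = 0.228, H_out = 7.022 kJ/mol
  T = 352.9 K: K = (1.867, 0.341), RR gives ψ = 0.260, H_out = 8.168 kJ/mol
  T = 353.5 K: K = (1.885, 0.343), RR gives ψ = 0.273, H_out = 8.639 kJ/mol
Linear interpolation between T = 352.9 (H_out = 8.168) and T = 353.5 (H_out = 8.639) on hF = 8.521 gives T ≈ 353.3 K, at which ψ = 0.27.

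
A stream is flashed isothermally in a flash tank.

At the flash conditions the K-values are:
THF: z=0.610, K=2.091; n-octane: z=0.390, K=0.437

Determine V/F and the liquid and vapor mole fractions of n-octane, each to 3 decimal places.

Iterate (Newton) starting at V/F = 0.53:
  V/F = 0.530: g = 0.1087, g' = -0.543 → V/F = 0.730
  V/F = 0.730: g = -0.0025, g' = -0.581 → V/F = 0.726
Converged at V/F = 0.726.
Compositions from xᵢ = zᵢ/(1+V/F(Kᵢ−1)), yᵢ = Kᵢxᵢ:
  THF: x = 0.340, y = 0.712
  n-octane: x = 0.660, y = 0.288

V/F = 0.726, x_n-octane = 0.660, y_n-octane = 0.288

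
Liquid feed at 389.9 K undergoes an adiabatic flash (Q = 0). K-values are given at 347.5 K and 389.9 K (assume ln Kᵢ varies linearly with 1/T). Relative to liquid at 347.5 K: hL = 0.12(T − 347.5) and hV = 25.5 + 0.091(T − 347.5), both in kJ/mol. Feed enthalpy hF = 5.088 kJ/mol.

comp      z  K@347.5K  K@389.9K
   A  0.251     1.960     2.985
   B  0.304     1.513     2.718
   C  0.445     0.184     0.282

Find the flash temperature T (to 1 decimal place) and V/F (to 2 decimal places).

Adiabatic flash: solve Rachford–Rice at each trial T, then check hF = ψ·hV(T) + (1−ψ)·hL(T).
  T = 347.5 K: K = (1.960, 1.513, 0.184), RR gives ψ = 0.056, H_out = 1.418 kJ/mol
  T = 389.9 K: K = (2.985, 2.718, 0.282), RR gives ψ = 0.530, H_out = 17.960 kJ/mol
  T = 368.7 K: K = (2.448, 2.062, 0.231), RR gives ψ = 0.359, H_out = 11.475 kJ/mol
  T = 358.1 K: K = (2.198, 1.775, 0.207), RR gives ψ = 0.235, H_out = 7.189 kJ/mol
  T = 352.8 K: K = (2.077, 1.641, 0.195), RR gives ψ = 0.154, H_out = 4.552 kJ/mol
  T = 355.5 K: K = (2.138, 1.708, 0.201), RR gives ψ = 0.197, H_out = 5.947 kJ/mol
  T = 354.1 K: K = (2.107, 1.673, 0.198), RR gives ψ = 0.176, H_out = 5.239 kJ/mol
Linear interpolation between T = 352.8 (H_out = 4.552) and T = 354.1 (H_out = 5.239) on hF = 5.088 gives T ≈ 353.8 K, at which ψ = 0.17.

T = 353.8 K, V/F = 0.17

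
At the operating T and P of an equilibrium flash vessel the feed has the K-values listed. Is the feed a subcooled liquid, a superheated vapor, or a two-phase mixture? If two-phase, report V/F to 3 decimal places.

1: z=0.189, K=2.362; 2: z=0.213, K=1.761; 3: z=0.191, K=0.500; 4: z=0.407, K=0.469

ΣzᵢKᵢ = 1.108; Σzᵢ/Kᵢ = 1.451.
Both exceed 1, so a two-phase solution exists.
Material balance + equilibrium reduce to Σ zᵢ(Kᵢ−1)/(1+ψ(Kᵢ−1)) = 0.
Iterate (Newton) starting at ψ = 0.5:
  ψ = 0.500: g = -0.1510, g' = -0.486 → ψ = 0.190
Converged at ψ = 0.190.

two-phase, V/F = 0.190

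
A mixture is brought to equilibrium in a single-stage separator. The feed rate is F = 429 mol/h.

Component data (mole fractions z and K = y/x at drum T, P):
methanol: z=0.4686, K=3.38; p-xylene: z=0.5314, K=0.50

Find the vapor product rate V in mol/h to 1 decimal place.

V = 306.3 mol/h

Material balance + equilibrium reduce to Σ zᵢ(Kᵢ−1)/(1+ψ(Kᵢ−1)) = 0.
Check two-phase: ΣzᵢKᵢ = 1.8496 > 1 and Σzᵢ/Kᵢ = 1.2014 > 1, so g(0) = 0.8496 > 0 and g(1) = -0.2014 < 0.
Binary case is linear: z₁(K₁−1)(1+ψ(K₂−1)) + z₂(K₂−1)(1+ψ(K₁−1)) = 0
⇒ ψ = [z₁(K₁−1)+z₂(K₂−1)] / [−(K₁−1)(K₂−1)] = 0.84957/1.19000 = 0.7139
Then V = ψ·F = 0.7139·429 = 306.3 mol/h and L = F − V = 122.7 mol/h.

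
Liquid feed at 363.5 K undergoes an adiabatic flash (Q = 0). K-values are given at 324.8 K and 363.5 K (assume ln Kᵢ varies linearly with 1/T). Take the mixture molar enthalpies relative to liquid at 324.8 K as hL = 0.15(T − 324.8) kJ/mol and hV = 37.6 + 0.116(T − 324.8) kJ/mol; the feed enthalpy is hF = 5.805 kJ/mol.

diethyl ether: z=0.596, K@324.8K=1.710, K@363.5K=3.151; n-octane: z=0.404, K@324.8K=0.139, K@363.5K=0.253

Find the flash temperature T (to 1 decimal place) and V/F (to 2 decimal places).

T = 325.9 K, V/F = 0.15

Adiabatic flash: solve Rachford–Rice at each trial T, then check hF = ψ·hV(T) + (1−ψ)·hL(T).
  T = 324.8 K: K = (1.710, 0.139), RR gives ψ = 0.123, H_out = 4.632 kJ/mol
  T = 363.5 K: K = (3.151, 0.253), RR gives ψ = 0.610, H_out = 27.940 kJ/mol
  T = 344.1 K: K = (2.360, 0.191), RR gives ψ = 0.439, H_out = 19.120 kJ/mol
  T = 334.5 K: K = (2.020, 0.164), RR gives ψ = 0.316, H_out = 13.248 kJ/mol
  T = 329.6 K: K = (1.859, 0.151), RR gives ψ = 0.232, H_out = 9.392 kJ/mol
  T = 327.2 K: K = (1.784, 0.145), RR gives ψ = 0.181, H_out = 7.164 kJ/mol
Linear interpolation between T = 324.8 (H_out = 4.632) and T = 327.2 (H_out = 7.164) on hF = 5.805 gives T ≈ 325.9 K, at which ψ = 0.15.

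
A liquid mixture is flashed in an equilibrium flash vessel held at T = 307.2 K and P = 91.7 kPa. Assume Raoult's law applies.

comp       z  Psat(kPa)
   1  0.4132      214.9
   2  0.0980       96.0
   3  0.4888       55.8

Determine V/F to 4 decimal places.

V/F = 0.7801

Raoult's law: Kᵢ = Pᵢˢᵃᵗ/P = Pᵢˢᵃᵗ/91.7.
  K_1 = 214.9/91.7 = 2.343511, K_2 = 96.0/91.7 = 1.046892, K_3 = 55.8/91.7 = 0.608506
Iterate (Newton) starting at V/F = 0.42:
  V/F = 0.4200: g = 0.13037, g' = -0.4123 → V/F = 0.7362
  V/F = 0.7362: g = 0.01468, g' = -0.3366 → V/F = 0.7798
  V/F = 0.7798: g = 0.00008, g' = -0.3333 → V/F = 0.7801
Converged at V/F = 0.7801.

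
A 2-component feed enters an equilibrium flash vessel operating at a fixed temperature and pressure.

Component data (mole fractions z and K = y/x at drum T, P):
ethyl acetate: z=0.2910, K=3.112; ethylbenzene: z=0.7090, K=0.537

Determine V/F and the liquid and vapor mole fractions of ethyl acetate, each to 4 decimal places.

Rachford–Rice: g(V/F) = Σ zᵢ(Kᵢ−1)/(1+V/F(Kᵢ−1)) = 0.
g(0) = ΣzᵢKᵢ − 1 = 0.2863 and g(1) = 1 − Σzᵢ/Kᵢ = -0.4138, so a root lies in (0, 1).
Binary case is linear: z₁(K₁−1)(1+V/F(K₂−1)) + z₂(K₂−1)(1+V/F(K₁−1)) = 0
⇒ V/F = [z₁(K₁−1)+z₂(K₂−1)] / [−(K₁−1)(K₂−1)] = 0.28633/0.97786 = 0.2928
Compositions from xᵢ = zᵢ/(1+V/F(Kᵢ−1)), yᵢ = Kᵢxᵢ:
  ethyl acetate: x = 0.1798, y = 0.5596
  ethylbenzene: x = 0.8202, y = 0.4404

V/F = 0.2928, x_ethyl acetate = 0.1798, y_ethyl acetate = 0.5596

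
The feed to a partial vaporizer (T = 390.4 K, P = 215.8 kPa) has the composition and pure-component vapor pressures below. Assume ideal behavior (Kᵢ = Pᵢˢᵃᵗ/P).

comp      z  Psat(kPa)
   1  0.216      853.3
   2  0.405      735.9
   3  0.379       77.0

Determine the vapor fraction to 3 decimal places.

ψ = 0.819

Raoult's law: Kᵢ = Pᵢˢᵃᵗ/P = Pᵢˢᵃᵗ/215.8.
  K_1 = 853.3/215.8 = 3.95412, K_2 = 735.9/215.8 = 3.41010, K_3 = 77.0/215.8 = 0.35681
Material balance + equilibrium reduce to Σ zᵢ(Kᵢ−1)/(1+ψ(Kᵢ−1)) = 0.
Feasibility: ΣzᵢKᵢ = 2.370, Σzᵢ/Kᵢ = 1.236 — both > 1, two phases present.
Newton–Raphson from ψ = 0.37:
  ψ = 0.370: g = 0.5009, g' = -1.358 → ψ = 0.739
  ψ = 0.739: g = 0.0869, g' = -1.060 → ψ = 0.821
  ψ = 0.821: g = -0.0025, g' = -1.130 → ψ = 0.819
Converged at ψ = 0.819.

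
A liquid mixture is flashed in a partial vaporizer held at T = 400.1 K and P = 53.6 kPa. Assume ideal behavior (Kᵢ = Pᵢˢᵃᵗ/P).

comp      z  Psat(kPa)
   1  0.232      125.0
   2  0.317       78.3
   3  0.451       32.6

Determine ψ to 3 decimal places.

Raoult's law: Kᵢ = Pᵢˢᵃᵗ/P = Pᵢˢᵃᵗ/53.6.
  K_1 = 125.0/53.6 = 2.33209, K_2 = 78.3/53.6 = 1.46082, K_3 = 32.6/53.6 = 0.60821
Iterate (Newton) starting at ψ = 0.5:
  ψ = 0.500: g = 0.0845, g' = -0.300 → ψ = 0.782
  ψ = 0.782: g = 0.0041, g' = -0.279 → ψ = 0.796
Converged at ψ = 0.796.

ψ = 0.796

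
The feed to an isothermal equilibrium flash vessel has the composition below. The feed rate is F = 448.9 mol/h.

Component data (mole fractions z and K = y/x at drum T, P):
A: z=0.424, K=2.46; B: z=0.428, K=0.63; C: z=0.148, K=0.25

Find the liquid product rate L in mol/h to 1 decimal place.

L = 234.9 mol/h

Rachford–Rice: g(ψ) = Σ zᵢ(Kᵢ−1)/(1+ψ(Kᵢ−1)) = 0.
Check two-phase: ΣzᵢKᵢ = 1.350 > 1 and Σzᵢ/Kᵢ = 1.444 > 1, so g(0) = 0.350 > 0 and g(1) = -0.444 < 0.
Newton–Raphson from ψ = 0.65:
  ψ = 0.650: g = -0.1075, g' = -0.656 → ψ = 0.486
  ψ = 0.486: g = -0.0058, g' = -0.602 → ψ = 0.477
Converged at ψ = 0.477.
Then V = ψ·F = 0.4766·448.9 = 214.0 mol/h and L = F − V = 234.9 mol/h.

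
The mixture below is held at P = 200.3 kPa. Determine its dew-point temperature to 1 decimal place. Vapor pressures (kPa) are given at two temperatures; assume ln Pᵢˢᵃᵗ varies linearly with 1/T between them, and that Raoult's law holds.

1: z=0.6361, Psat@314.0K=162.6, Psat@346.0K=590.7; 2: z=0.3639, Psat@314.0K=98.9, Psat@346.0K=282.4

T = 324.8 K

Dew-point temperature: Σzᵢ·P/Pᵢˢᵃᵗ(T) = 1. Interpolate ln Pᵢˢᵃᵗ = aᵢ + bᵢ/T.
  T = 314.0 K: ΣzᵢP/Pᵢˢᵃᵗ = 1.5206
  T = 346.0 K: ΣzᵢP/Pᵢˢᵃᵗ = 0.4738
  T = 330.0 K: ΣzᵢP/Pᵢˢᵃᵗ = 0.8236
  T = 322.0 K: ΣzᵢP/Pᵢˢᵃᵗ = 1.1101
  T = 326.0 K: ΣzᵢP/Pᵢˢᵃᵗ = 0.9543
  T = 324.0 K: ΣzᵢP/Pᵢˢᵃᵗ = 1.0288
Interpolating between 324.0 K and 326.0 K gives T ≈ 324.8 K.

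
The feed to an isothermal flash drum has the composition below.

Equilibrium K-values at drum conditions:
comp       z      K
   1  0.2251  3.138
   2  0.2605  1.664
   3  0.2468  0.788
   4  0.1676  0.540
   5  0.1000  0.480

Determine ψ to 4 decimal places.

Material balance + equilibrium reduce to Σ zᵢ(Kᵢ−1)/(1+ψ(Kᵢ−1)) = 0.
g(0) = ΣzᵢKᵢ − 1 = 0.4728 and g(1) = 1 − Σzᵢ/Kᵢ = -0.0602, so a root lies in (0, 1).
Newton–Raphson from ψ = 0.5:
  ψ = 0.5000: g = 0.13355, g' = -0.4282 → ψ = 0.8119
  ψ = 0.8119: g = 0.01205, g' = -0.3735 → ψ = 0.8442
  ψ = 0.8442: g = -0.00002, g' = -0.3751 → ψ = 0.8441
Converged at ψ = 0.8441.

ψ = 0.8441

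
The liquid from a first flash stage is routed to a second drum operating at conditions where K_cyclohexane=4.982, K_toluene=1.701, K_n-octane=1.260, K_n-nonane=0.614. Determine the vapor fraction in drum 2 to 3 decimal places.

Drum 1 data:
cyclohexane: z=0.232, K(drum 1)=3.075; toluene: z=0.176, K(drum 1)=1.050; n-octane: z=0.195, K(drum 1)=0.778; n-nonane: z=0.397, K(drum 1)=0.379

Drum 1:
Iterate (Newton) starting at ψ₁ = 0.62:
  ψ₁ = 0.620: g = -0.2320, g' = -0.609 → ψ₁ = 0.239
  ψ₁ = 0.239: g = -0.0048, g' = -0.668 → ψ₁ = 0.232
Converged at ψ₁ = 0.232.
Drum-1 compositions:
  cyclohexane: x = 0.157, y = 0.482
  toluene: x = 0.174, y = 0.183
  n-octane: x = 0.206, y = 0.160
  n-nonane: x = 0.464, y = 0.176
Drum-2 feed = drum-1 liquid: z₂ = (0.1566, 0.1740, 0.2056, 0.4638).
Drum 2:
Newton–Raphson from ψ₂ = 0.48:
  ψ₂ = 0.480: g = 0.1332, g' = -0.456 → ψ₂ = 0.772
  ψ₂ = 0.772: g = 0.0216, g' = -0.335 → ψ₂ = 0.837
  ψ₂ = 0.837: g = 0.0003, g' = -0.326 → ψ₂ = 0.838
Converged at ψ₂ = 0.838.
  cyclohexane: x = 0.036, y = 0.180
  toluene: x = 0.110, y = 0.186
  n-octane: x = 0.169, y = 0.213
  n-nonane: x = 0.685, y = 0.421

V/F (drum 2) = 0.838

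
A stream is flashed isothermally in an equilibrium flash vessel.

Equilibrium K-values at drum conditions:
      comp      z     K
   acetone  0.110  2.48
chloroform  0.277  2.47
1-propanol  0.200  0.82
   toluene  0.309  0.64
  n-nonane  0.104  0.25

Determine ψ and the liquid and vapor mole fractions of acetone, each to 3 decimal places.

Newton–Raphson from ψ = 0.5:
  ψ = 0.500: g = 0.0282, g' = -0.496 → ψ = 0.557
Converged at ψ = 0.557.
Compositions from xᵢ = zᵢ/(1+ψ(Kᵢ−1)), yᵢ = Kᵢxᵢ:
  acetone: x = 0.060, y = 0.150
  chloroform: x = 0.152, y = 0.376
  1-propanol: x = 0.222, y = 0.182
  toluene: x = 0.387, y = 0.247
  n-nonane: x = 0.179, y = 0.045

ψ = 0.557, x_acetone = 0.060, y_acetone = 0.150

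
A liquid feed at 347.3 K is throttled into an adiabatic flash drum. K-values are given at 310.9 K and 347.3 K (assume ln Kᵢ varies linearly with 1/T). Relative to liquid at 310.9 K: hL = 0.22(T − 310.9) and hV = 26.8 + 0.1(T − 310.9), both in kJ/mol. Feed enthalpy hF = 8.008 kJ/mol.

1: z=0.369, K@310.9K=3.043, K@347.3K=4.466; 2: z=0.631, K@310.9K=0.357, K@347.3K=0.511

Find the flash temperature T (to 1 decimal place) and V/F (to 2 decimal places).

T = 313.0 K, V/F = 0.28

Adiabatic flash: solve Rachford–Rice at each trial T, then check hF = ψ·hV(T) + (1−ψ)·hL(T).
  T = 310.9 K: K = (3.043, 0.357), RR gives ψ = 0.265, H_out = 7.102 kJ/mol
  T = 347.3 K: K = (4.466, 0.511), RR gives ψ = 0.573, H_out = 20.851 kJ/mol
  T = 329.1 K: K = (3.726, 0.431), RR gives ψ = 0.417, H_out = 14.280 kJ/mol
  T = 320.0 K: K = (3.377, 0.393), RR gives ψ = 0.343, H_out = 10.818 kJ/mol
  T = 315.4 K: K = (3.206, 0.375), RR gives ψ = 0.304, H_out = 8.980 kJ/mol
  T = 313.1 K: K = (3.122, 0.366), RR gives ψ = 0.284, H_out = 8.031 kJ/mol
Linear interpolation between T = 310.9 (H_out = 7.102) and T = 313.1 (H_out = 8.031) on hF = 8.008 gives T ≈ 313.0 K, at which ψ = 0.28.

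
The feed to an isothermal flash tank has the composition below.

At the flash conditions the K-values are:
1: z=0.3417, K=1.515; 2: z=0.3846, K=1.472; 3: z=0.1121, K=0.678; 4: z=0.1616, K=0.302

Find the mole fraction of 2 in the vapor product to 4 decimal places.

Rachford–Rice: g(β) = Σ zᵢ(Kᵢ−1)/(1+β(Kᵢ−1)) = 0.
Feasibility: ΣzᵢKᵢ = 1.2086, Σzᵢ/Kᵢ = 1.1873 — both > 1, two phases present.
Newton–Raphson from β = 0.5:
  β = 0.5000: g = 0.07052, g' = -0.3157 → β = 0.7234
  β = 0.7234: g = -0.01136, g' = -0.4367 → β = 0.6974
  β = 0.6974: g = -0.00028, g' = -0.4158 → β = 0.6967
Converged at β = 0.6967.
Compositions from xᵢ = zᵢ/(1+β(Kᵢ−1)), yᵢ = Kᵢxᵢ:
  1: x = 0.2515, y = 0.3810
  2: x = 0.2894, y = 0.4260
  3: x = 0.1445, y = 0.0980
  4: x = 0.3146, y = 0.0950

y_2 = 0.4260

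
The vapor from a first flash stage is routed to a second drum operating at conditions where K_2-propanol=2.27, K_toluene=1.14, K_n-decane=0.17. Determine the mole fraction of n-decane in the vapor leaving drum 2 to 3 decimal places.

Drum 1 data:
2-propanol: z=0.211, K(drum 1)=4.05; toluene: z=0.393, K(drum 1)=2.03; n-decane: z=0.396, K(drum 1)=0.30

y_n-decane (drum 2) = 0.061

Drum 1:
Rachford–Rice: g(ψ₁) = Σ zᵢ(Kᵢ−1)/(1+ψ₁(Kᵢ−1)) = 0.
Check two-phase: ΣzᵢKᵢ = 1.771 > 1 and Σzᵢ/Kᵢ = 1.566 > 1, so g(0) = 0.771 > 0 and g(1) = -0.566 < 0.
Newton–Raphson from ψ₁ = 0.54:
  ψ₁ = 0.540: g = 0.0576, g' = -0.954 → ψ₁ = 0.600
Converged at ψ₁ = 0.600.
Drum-1 compositions:
  2-propanol: x = 0.075, y = 0.302
  toluene: x = 0.243, y = 0.493
  n-decane: x = 0.682, y = 0.205
Drum-2 feed = drum-1 vapor: z₂ = (0.3021, 0.4932, 0.2047).
Drum 2:
Newton–Raphson from ψ₂ = 0.55:
  ψ₂ = 0.550: g = -0.0227, g' = -0.655 → ψ₂ = 0.515
  ψ₂ = 0.515: g = -0.0007, g' = -0.617 → ψ₂ = 0.514
Converged at ψ₂ = 0.514.
  2-propanol: x = 0.183, y = 0.415
  toluene: x = 0.460, y = 0.524
  n-decane: x = 0.357, y = 0.061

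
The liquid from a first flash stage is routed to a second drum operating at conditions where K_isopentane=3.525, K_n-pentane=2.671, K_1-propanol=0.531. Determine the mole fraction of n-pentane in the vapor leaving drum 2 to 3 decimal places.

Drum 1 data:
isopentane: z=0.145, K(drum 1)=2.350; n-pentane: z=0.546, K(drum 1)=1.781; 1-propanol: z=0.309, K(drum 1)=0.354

Drum 1:
Let ψ₁ = V/F and solve Σ zᵢ(Kᵢ−1)/(1+ψ₁(Kᵢ−1)) = 0.
g(0) = ΣzᵢKᵢ − 1 = 0.423 and g(1) = 1 − Σzᵢ/Kᵢ = -0.241, so a root lies in (0, 1).
Iterate (Newton) starting at ψ₁ = 0.45:
  ψ₁ = 0.450: g = 0.1559, g' = -0.541 → ψ₁ = 0.738
  ψ₁ = 0.738: g = -0.0130, g' = -0.671 → ψ₁ = 0.719
  ψ₁ = 0.719: g = -0.0002, g' = -0.654 → ψ₁ = 0.718
Converged at ψ₁ = 0.718.
Drum-1 compositions:
  isopentane: x = 0.074, y = 0.173
  n-pentane: x = 0.350, y = 0.623
  1-propanol: x = 0.577, y = 0.204
Drum-2 feed = drum-1 liquid: z₂ = (0.0736, 0.3497, 0.5767).
Drum 2:
Let ψ₂ = V/F and solve Σ zᵢ(Kᵢ−1)/(1+ψ₂(Kᵢ−1)) = 0.
Feasibility: ΣzᵢKᵢ = 1.500, Σzᵢ/Kᵢ = 1.238 — both > 1, two phases present.
Iterate (Newton) starting at ψ₂ = 0.5:
  ψ₂ = 0.500: g = 0.0472, g' = -0.598 → ψ₂ = 0.579
  ψ₂ = 0.579: g = 0.0013, g' = -0.569 → ψ₂ = 0.581
Converged at ψ₂ = 0.581.
  isopentane: x = 0.030, y = 0.105
  n-pentane: x = 0.177, y = 0.474
  1-propanol: x = 0.793, y = 0.421

y_n-pentane (drum 2) = 0.474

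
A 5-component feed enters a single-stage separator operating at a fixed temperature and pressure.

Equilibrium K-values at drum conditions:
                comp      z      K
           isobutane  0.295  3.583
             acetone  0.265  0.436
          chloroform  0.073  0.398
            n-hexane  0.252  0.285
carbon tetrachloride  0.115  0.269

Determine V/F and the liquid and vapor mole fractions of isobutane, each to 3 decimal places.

V/F = 0.181, x_isobutane = 0.201, y_isobutane = 0.721

Newton–Raphson from V/F = 0.5:
  V/F = 0.500: g = -0.3514, g' = -1.057 → V/F = 0.168
  V/F = 0.168: g = 0.0173, g' = -1.340 → V/F = 0.181
Converged at V/F = 0.181.
Compositions from xᵢ = zᵢ/(1+V/F(Kᵢ−1)), yᵢ = Kᵢxᵢ:
  isobutane: x = 0.201, y = 0.721
  acetone: x = 0.295, y = 0.129
  chloroform: x = 0.082, y = 0.033
  n-hexane: x = 0.289, y = 0.082
  carbon tetrachloride: x = 0.133, y = 0.036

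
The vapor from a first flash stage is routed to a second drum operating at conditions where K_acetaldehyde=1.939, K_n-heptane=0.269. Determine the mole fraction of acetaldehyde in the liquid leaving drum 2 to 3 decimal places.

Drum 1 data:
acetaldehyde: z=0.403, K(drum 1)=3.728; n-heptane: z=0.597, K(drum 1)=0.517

x_acetaldehyde (drum 2) = 0.438

Drum 1:
Newton–Raphson from ψ₁ = 0.36:
  ψ₁ = 0.360: g = 0.2056, g' = -0.967 → ψ₁ = 0.573
  ψ₁ = 0.573: g = 0.0306, g' = -0.723 → ψ₁ = 0.615
  ψ₁ = 0.615: g = 0.0005, g' = -0.700 → ψ₁ = 0.616
Converged at ψ₁ = 0.616.
Drum-1 compositions:
  acetaldehyde: x = 0.150, y = 0.561
  n-heptane: x = 0.850, y = 0.439
Drum-2 feed = drum-1 vapor: z₂ = (0.5608, 0.4392).
Drum 2:
Rachford–Rice: g(ψ₂) = Σ zᵢ(Kᵢ−1)/(1+ψ₂(Kᵢ−1)) = 0.
Feasibility: ΣzᵢKᵢ = 1.205, Σzᵢ/Kᵢ = 1.922 — both > 1, two phases present.
Newton iteration, ψ₂⁰ = 0.5:
  ψ₂ = 0.500: g = -0.1477, g' = -0.812 → ψ₂ = 0.318
  ψ₂ = 0.318: g = -0.0129, g' = -0.692 → ψ₂ = 0.299
Converged at ψ₂ = 0.299.
  acetaldehyde: x = 0.438, y = 0.849
  n-heptane: x = 0.562, y = 0.151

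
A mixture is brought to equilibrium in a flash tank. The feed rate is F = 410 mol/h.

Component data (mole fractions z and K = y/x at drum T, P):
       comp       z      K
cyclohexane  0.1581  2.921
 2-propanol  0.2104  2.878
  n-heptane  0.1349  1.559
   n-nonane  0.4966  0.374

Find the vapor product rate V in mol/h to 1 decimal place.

Iterate (Newton) starting at β = 0.44:
  β = 0.4400: g = 0.01242, g' = -0.7917 → β = 0.4557
Converged at β = 0.4557.
Then V = β·F = 0.4557·410 = 186.8 mol/h and L = F − V = 223.2 mol/h.

V = 186.8 mol/h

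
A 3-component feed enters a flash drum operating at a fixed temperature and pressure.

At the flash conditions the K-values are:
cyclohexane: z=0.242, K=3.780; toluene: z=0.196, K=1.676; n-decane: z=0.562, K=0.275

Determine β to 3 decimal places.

β = 0.261

Material balance + equilibrium reduce to Σ zᵢ(Kᵢ−1)/(1+β(Kᵢ−1)) = 0.
Feasibility: ΣzᵢKᵢ = 1.398, Σzᵢ/Kᵢ = 2.225 — both > 1, two phases present.
Newton iteration, β⁰ = 0.5:
  β = 0.500: g = -0.2586, g' = -1.104 → β = 0.266
  β = 0.266: g = -0.0055, g' = -1.136 → β = 0.261
Converged at β = 0.261.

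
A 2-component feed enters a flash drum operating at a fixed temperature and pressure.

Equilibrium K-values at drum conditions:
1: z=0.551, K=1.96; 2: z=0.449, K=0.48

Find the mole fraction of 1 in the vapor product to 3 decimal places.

Rachford–Rice: g(β) = Σ zᵢ(Kᵢ−1)/(1+β(Kᵢ−1)) = 0.
Feasibility: ΣzᵢKᵢ = 1.295, Σzᵢ/Kᵢ = 1.217 — both > 1, two phases present.
Newton iteration, β⁰ = 0.3:
  β = 0.300: g = 0.1340, g' = -0.477 → β = 0.581
  β = 0.581: g = 0.0049, g' = -0.459 → β = 0.592
Converged at β = 0.592.
Compositions from xᵢ = zᵢ/(1+β(Kᵢ−1)), yᵢ = Kᵢxᵢ:
  1: x = 0.351, y = 0.689
  2: x = 0.649, y = 0.311

y_1 = 0.689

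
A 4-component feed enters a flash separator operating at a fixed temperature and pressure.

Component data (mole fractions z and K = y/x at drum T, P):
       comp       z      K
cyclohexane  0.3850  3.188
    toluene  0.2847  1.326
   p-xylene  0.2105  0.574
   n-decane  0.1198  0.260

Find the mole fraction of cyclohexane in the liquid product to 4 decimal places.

Material balance + equilibrium reduce to Σ zᵢ(Kᵢ−1)/(1+ψ(Kᵢ−1)) = 0.
Check two-phase: ΣzᵢKᵢ = 1.7569 > 1 and Σzᵢ/Kᵢ = 1.1630 > 1, so g(0) = 0.7569 > 0 and g(1) = -0.1630 < 0.
Newton–Raphson from ψ = 0.5:
  ψ = 0.5000: g = 0.22743, g' = -0.6697 → ψ = 0.8396
  ψ = 0.8396: g = -0.00392, g' = -0.7977 → ψ = 0.8347
Converged at ψ = 0.8347.
Compositions from xᵢ = zᵢ/(1+ψ(Kᵢ−1)), yᵢ = Kᵢxᵢ:
  cyclohexane: x = 0.1362, y = 0.4343
  toluene: x = 0.2238, y = 0.2968
  p-xylene: x = 0.3266, y = 0.1875
  n-decane: x = 0.3133, y = 0.0815

x_cyclohexane = 0.1362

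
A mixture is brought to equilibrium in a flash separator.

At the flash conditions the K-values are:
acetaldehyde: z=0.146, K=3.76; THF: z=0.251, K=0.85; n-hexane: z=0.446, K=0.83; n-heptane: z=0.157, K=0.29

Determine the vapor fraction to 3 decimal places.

ψ = 0.222

Material balance + equilibrium reduce to Σ zᵢ(Kᵢ−1)/(1+ψ(Kᵢ−1)) = 0.
Feasibility: ΣzᵢKᵢ = 1.178, Σzᵢ/Kᵢ = 1.413 — both > 1, two phases present.
Iterate (Newton) starting at ψ = 0.45:
  ψ = 0.450: g = -0.1065, g' = -0.414 → ψ = 0.192
  ψ = 0.192: g = 0.0169, g' = -0.600 → ψ = 0.221
  ψ = 0.221: g = 0.0006, g' = -0.561 → ψ = 0.222
Converged at ψ = 0.222.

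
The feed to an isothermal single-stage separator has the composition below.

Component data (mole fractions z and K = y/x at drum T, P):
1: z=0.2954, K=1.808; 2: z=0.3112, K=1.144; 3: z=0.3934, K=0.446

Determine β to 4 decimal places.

β = 0.2130

Newton iteration, β⁰ = 0.5:
  β = 0.5000: g = -0.08964, g' = -0.3344 → β = 0.2320
  β = 0.2320: g = -0.00571, g' = -0.3018 → β = 0.2131
Converged at β = 0.2130.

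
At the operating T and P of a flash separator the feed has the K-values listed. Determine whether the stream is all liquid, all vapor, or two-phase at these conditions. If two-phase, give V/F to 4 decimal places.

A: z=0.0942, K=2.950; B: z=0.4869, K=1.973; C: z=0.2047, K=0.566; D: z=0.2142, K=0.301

two-phase, V/F = 0.6090

ΣzᵢKᵢ = 1.4189; Σzᵢ/Kᵢ = 1.3520.
Both exceed 1, so a two-phase solution exists.
Material balance + equilibrium reduce to Σ zᵢ(Kᵢ−1)/(1+ψ(Kᵢ−1)) = 0.
Newton iteration, ψ⁰ = 0.59:
  ψ = 0.5900: g = 0.01216, g' = -0.6363 → ψ = 0.6091
  ψ = 0.6091: g = -0.00008, g' = -0.6452 → ψ = 0.6090
Converged at ψ = 0.6090.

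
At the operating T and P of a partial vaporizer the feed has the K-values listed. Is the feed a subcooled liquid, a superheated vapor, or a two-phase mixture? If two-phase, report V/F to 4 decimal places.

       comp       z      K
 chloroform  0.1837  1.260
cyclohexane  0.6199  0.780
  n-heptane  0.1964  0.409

ΣzᵢKᵢ = 0.7953; Σzᵢ/Kᵢ = 1.4207.
Since ΣzᵢKᵢ < 1 the mixture is below its bubble point — single liquid phase.

subcooled liquid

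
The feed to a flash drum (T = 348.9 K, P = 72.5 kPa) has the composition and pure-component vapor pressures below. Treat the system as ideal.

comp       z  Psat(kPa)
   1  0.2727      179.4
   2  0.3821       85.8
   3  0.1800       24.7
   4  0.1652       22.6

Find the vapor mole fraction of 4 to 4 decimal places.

y_4 = 0.0711

Raoult's law: Kᵢ = Pᵢˢᵃᵗ/P = Pᵢˢᵃᵗ/72.5.
  K_1 = 179.4/72.5 = 2.474483, K_2 = 85.8/72.5 = 1.183448, K_3 = 24.7/72.5 = 0.340690, K_4 = 22.6/72.5 = 0.311724
Rachford–Rice: g(ψ) = Σ zᵢ(Kᵢ−1)/(1+ψ(Kᵢ−1)) = 0.
g(0) = ΣzᵢKᵢ − 1 = 0.2398 and g(1) = 1 − Σzᵢ/Kᵢ = -0.4914, so a root lies in (0, 1).
Newton–Raphson from ψ = 0.5:
  ψ = 0.5000: g = -0.05474, g' = -0.5633 → ψ = 0.4028
  ψ = 0.4028: g = -0.00138, g' = -0.5394 → ψ = 0.4003
Converged at ψ = 0.4003.
Compositions from xᵢ = zᵢ/(1+ψ(Kᵢ−1)), yᵢ = Kᵢxᵢ:
  1: x = 0.1715, y = 0.4243
  2: x = 0.3560, y = 0.4213
  3: x = 0.2445, y = 0.0833
  4: x = 0.2280, y = 0.0711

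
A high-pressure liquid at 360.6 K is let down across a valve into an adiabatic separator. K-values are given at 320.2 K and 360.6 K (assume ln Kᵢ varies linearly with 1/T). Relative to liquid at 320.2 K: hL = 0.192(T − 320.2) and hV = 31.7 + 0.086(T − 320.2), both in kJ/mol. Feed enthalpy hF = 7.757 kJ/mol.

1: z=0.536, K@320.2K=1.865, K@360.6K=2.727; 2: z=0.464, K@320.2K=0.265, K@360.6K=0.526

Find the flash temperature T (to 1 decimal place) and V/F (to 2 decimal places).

Adiabatic flash: solve Rachford–Rice at each trial T, then check hF = ψ·hV(T) + (1−ψ)·hL(T).
  T = 320.2 K: K = (1.865, 0.265), RR gives ψ = 0.193, H_out = 6.113 kJ/mol
  T = 360.6 K: K = (2.727, 0.526), RR gives ψ = 0.862, H_out = 31.394 kJ/mol
  T = 340.4 K: K = (2.281, 0.381), RR gives ψ = 0.504, H_out = 18.766 kJ/mol
  T = 330.3 K: K = (2.069, 0.320), RR gives ψ = 0.354, H_out = 12.768 kJ/mol
  T = 325.2 K: K = (1.965, 0.291), RR gives ψ = 0.275, H_out = 9.539 kJ/mol
  T = 322.7 K: K = (1.915, 0.278), RR gives ψ = 0.235, H_out = 7.865 kJ/mol
  T = 321.4 K: K = (1.889, 0.271), RR gives ψ = 0.213, H_out = 6.965 kJ/mol
Linear interpolation between T = 321.4 (H_out = 6.965) and T = 322.7 (H_out = 7.865) on hF = 7.757 gives T ≈ 322.5 K, at which ψ = 0.23.

T = 322.5 K, V/F = 0.23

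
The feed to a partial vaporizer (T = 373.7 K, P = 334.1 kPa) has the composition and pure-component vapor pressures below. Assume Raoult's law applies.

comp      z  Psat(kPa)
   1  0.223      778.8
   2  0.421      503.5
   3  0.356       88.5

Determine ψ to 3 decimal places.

Raoult's law: Kᵢ = Pᵢˢᵃᵗ/P = Pᵢˢᵃᵗ/334.1.
  K_1 = 778.8/334.1 = 2.33104, K_2 = 503.5/334.1 = 1.50703, K_3 = 88.5/334.1 = 0.26489
Iterate (Newton) starting at ψ = 0.5:
  ψ = 0.500: g = -0.0653, g' = -0.692 → ψ = 0.406
  ψ = 0.406: g = -0.0031, g' = -0.632 → ψ = 0.401
Converged at ψ = 0.401.

ψ = 0.401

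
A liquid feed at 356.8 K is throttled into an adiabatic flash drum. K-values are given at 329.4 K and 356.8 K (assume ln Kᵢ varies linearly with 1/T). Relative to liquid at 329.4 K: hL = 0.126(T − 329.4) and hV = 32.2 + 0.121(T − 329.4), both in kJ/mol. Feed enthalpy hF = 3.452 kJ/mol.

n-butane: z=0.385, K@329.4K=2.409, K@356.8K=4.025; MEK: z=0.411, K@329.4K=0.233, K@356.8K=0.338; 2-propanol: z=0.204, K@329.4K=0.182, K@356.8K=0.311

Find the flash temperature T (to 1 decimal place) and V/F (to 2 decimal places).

T = 332.0 K, V/F = 0.10

Adiabatic flash: solve Rachford–Rice at each trial T, then check hF = ψ·hV(T) + (1−ψ)·hL(T).
  T = 329.4 K: K = (2.409, 0.233, 0.182), RR gives ψ = 0.055, H_out = 1.759 kJ/mol
  T = 356.8 K: K = (4.025, 0.338, 0.311), RR gives ψ = 0.370, H_out = 15.330 kJ/mol
  T = 343.1 K: K = (3.146, 0.283, 0.240), RR gives ψ = 0.240, H_out = 9.431 kJ/mol
  T = 336.2 K: K = (2.758, 0.257, 0.210), RR gives ψ = 0.157, H_out = 5.922 kJ/mol
  T = 332.8 K: K = (2.579, 0.245, 0.195), RR gives ψ = 0.110, H_out = 3.953 kJ/mol
  T = 331.1 K: K = (2.493, 0.239, 0.189), RR gives ψ = 0.083, H_out = 2.888 kJ/mol
Linear interpolation between T = 331.1 (H_out = 2.888) and T = 332.8 (H_out = 3.953) on hF = 3.452 gives T ≈ 332.0 K, at which ψ = 0.10.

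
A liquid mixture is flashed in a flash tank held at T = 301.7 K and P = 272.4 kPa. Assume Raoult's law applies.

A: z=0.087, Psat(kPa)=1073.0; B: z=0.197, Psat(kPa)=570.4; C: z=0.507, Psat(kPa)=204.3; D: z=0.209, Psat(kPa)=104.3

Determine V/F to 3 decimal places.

V/F = 0.306

Raoult's law: Kᵢ = Pᵢˢᵃᵗ/P = Pᵢˢᵃᵗ/272.4.
  K_A = 1073.0/272.4 = 3.93906, K_B = 570.4/272.4 = 2.09398, K_C = 204.3/272.4 = 0.75000, K_D = 104.3/272.4 = 0.38289
Material balance + equilibrium reduce to Σ zᵢ(Kᵢ−1)/(1+V/F(Kᵢ−1)) = 0.
Check two-phase: ΣzᵢKᵢ = 1.215 > 1 and Σzᵢ/Kᵢ = 1.338 > 1, so g(0) = 0.215 > 0 and g(1) = -0.338 < 0.
Newton–Raphson from V/F = 0.5:
  V/F = 0.500: g = -0.0885, g' = -0.430 → V/F = 0.294
  V/F = 0.294: g = 0.0059, g' = -0.507 → V/F = 0.306
Converged at V/F = 0.306.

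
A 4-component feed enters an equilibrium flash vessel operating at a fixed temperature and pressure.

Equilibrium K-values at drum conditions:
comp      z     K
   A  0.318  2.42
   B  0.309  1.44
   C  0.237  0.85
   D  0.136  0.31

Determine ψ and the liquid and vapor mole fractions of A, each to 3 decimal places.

Rachford–Rice: g(ψ) = Σ zᵢ(Kᵢ−1)/(1+ψ(Kᵢ−1)) = 0.
g(0) = ΣzᵢKᵢ − 1 = 0.458 and g(1) = 1 − Σzᵢ/Kᵢ = -0.064, so a root lies in (0, 1).
Newton–Raphson from ψ = 0.5:
  ψ = 0.500: g = 0.1938, g' = -0.417 → ψ = 0.965
  ψ = 0.965: g = -0.0366, g' = -0.731 → ψ = 0.915
  ψ = 0.915: g = -0.0025, g' = -0.636 → ψ = 0.911
Converged at ψ = 0.911.
Compositions from xᵢ = zᵢ/(1+ψ(Kᵢ−1)), yᵢ = Kᵢxᵢ:
  A: x = 0.139, y = 0.335
  B: x = 0.221, y = 0.318
  C: x = 0.275, y = 0.233
  D: x = 0.366, y = 0.114

ψ = 0.911, x_A = 0.139, y_A = 0.335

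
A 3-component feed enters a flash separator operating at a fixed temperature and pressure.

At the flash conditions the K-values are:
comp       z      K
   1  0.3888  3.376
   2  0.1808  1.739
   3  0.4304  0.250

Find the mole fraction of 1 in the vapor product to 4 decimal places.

y_1 = 0.5980

Rachford–Rice: g(ψ) = Σ zᵢ(Kᵢ−1)/(1+ψ(Kᵢ−1)) = 0.
g(0) = ΣzᵢKᵢ − 1 = 0.7346 and g(1) = 1 − Σzᵢ/Kᵢ = -0.9407, so a root lies in (0, 1).
Iterate (Newton) starting at ψ = 0.5:
  ψ = 0.5000: g = 0.00329, g' = -1.1309 → ψ = 0.5029
Converged at ψ = 0.5029.
Compositions from xᵢ = zᵢ/(1+ψ(Kᵢ−1)), yᵢ = Kᵢxᵢ:
  1: x = 0.1771, y = 0.5980
  2: x = 0.1318, y = 0.2292
  3: x = 0.6911, y = 0.1728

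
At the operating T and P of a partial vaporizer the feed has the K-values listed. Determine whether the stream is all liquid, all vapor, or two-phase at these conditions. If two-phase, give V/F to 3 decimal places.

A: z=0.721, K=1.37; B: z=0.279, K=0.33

ΣzᵢKᵢ = 1.080; Σzᵢ/Kᵢ = 1.372.
Both exceed 1, so a two-phase solution exists.
Material balance + equilibrium reduce to Σ zᵢ(Kᵢ−1)/(1+ψ(Kᵢ−1)) = 0.
Binary case is linear: z₁(K₁−1)(1+ψ(K₂−1)) + z₂(K₂−1)(1+ψ(K₁−1)) = 0
⇒ ψ = [z₁(K₁−1)+z₂(K₂−1)] / [−(K₁−1)(K₂−1)] = 0.0798/0.2479 = 0.322

two-phase, V/F = 0.322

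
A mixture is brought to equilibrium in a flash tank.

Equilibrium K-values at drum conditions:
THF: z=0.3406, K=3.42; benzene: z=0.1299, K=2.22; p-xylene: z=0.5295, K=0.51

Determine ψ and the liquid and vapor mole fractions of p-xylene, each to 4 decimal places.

ψ = 0.6945, x_p-xylene = 0.8026, y_p-xylene = 0.4093

Material balance + equilibrium reduce to Σ zᵢ(Kᵢ−1)/(1+ψ(Kᵢ−1)) = 0.
Feasibility: ΣzᵢKᵢ = 1.7233, Σzᵢ/Kᵢ = 1.1963 — both > 1, two phases present.
Newton iteration, ψ⁰ = 0.56:
  ψ = 0.5600: g = 0.08655, g' = -0.6693 → ψ = 0.6893
  ψ = 0.6893: g = 0.00322, g' = -0.6271 → ψ = 0.6945
Converged at ψ = 0.6945.
Compositions from xᵢ = zᵢ/(1+ψ(Kᵢ−1)), yᵢ = Kᵢxᵢ:
  THF: x = 0.1271, y = 0.4346
  benzene: x = 0.0703, y = 0.1561
  p-xylene: x = 0.8026, y = 0.4093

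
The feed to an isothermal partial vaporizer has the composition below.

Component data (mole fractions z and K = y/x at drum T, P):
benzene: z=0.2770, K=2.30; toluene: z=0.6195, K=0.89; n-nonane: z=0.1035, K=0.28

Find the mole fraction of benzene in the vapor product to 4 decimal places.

y_benzene = 0.3594

Let β = V/F and solve Σ zᵢ(Kᵢ−1)/(1+β(Kᵢ−1)) = 0.
Check two-phase: ΣzᵢKᵢ = 1.2174 > 1 and Σzᵢ/Kᵢ = 1.1861 > 1, so g(0) = 0.2174 > 0 and g(1) = -0.1861 < 0.
Newton–Raphson from β = 0.55:
  β = 0.5500: g = 0.01406, g' = -0.3147 → β = 0.5947
  β = 0.5947: g = -0.00014, g' = -0.3216 → β = 0.5942
Converged at β = 0.5942.
Compositions from xᵢ = zᵢ/(1+β(Kᵢ−1)), yᵢ = Kᵢxᵢ:
  benzene: x = 0.1563, y = 0.3594
  toluene: x = 0.6628, y = 0.5899
  n-nonane: x = 0.1809, y = 0.0507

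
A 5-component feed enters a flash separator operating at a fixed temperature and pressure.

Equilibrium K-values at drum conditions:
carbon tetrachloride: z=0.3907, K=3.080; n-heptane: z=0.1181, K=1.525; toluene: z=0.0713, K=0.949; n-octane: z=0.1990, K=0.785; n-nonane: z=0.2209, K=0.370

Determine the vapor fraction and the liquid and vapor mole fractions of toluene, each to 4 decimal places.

ψ = 0.8201, x_toluene = 0.0744, y_toluene = 0.0706

Newton–Raphson from ψ = 0.5:
  ψ = 0.5000: g = 0.19264, g' = -0.6252 → ψ = 0.8081
  ψ = 0.8081: g = 0.00758, g' = -0.6288 → ψ = 0.8202
  ψ = 0.8202: g = -0.00004, g' = -0.6359 → ψ = 0.8201
Converged at ψ = 0.8201.
Compositions from xᵢ = zᵢ/(1+ψ(Kᵢ−1)), yᵢ = Kᵢxᵢ:
  carbon tetrachloride: x = 0.1444, y = 0.4447
  n-heptane: x = 0.0826, y = 0.1259
  toluene: x = 0.0744, y = 0.0706
  n-octane: x = 0.2416, y = 0.1897
  n-nonane: x = 0.4570, y = 0.1691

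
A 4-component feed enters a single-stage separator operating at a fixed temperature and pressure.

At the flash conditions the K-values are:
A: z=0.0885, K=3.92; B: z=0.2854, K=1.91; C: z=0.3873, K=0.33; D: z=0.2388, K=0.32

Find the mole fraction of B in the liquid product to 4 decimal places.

x_B = 0.2648

Newton iteration, ψ⁰ = 0.5:
  ψ = 0.5000: g = -0.35270, g' = -0.8830 → ψ = 0.1005
  ψ = 0.1005: g = -0.01483, g' = -0.9764 → ψ = 0.0854
  ψ = 0.0854: g = 0.00023, g' = -1.0070 → ψ = 0.0856
Converged at ψ = 0.0856.
Compositions from xᵢ = zᵢ/(1+ψ(Kᵢ−1)), yᵢ = Kᵢxᵢ:
  A: x = 0.0708, y = 0.2776
  B: x = 0.2648, y = 0.5057
  C: x = 0.4109, y = 0.1356
  D: x = 0.2536, y = 0.0811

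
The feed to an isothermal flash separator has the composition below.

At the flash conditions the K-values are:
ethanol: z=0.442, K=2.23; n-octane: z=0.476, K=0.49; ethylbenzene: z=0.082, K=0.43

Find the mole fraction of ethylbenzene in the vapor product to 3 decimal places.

y_ethylbenzene = 0.046

Material balance + equilibrium reduce to Σ zᵢ(Kᵢ−1)/(1+β(Kᵢ−1)) = 0.
g(0) = ΣzᵢKᵢ − 1 = 0.254 and g(1) = 1 − Σzᵢ/Kᵢ = -0.360, so a root lies in (0, 1).
Iterate (Newton) starting at β = 0.45:
  β = 0.450: g = -0.0280, g' = -0.534 → β = 0.398
Converged at β = 0.398.
Compositions from xᵢ = zᵢ/(1+β(Kᵢ−1)), yᵢ = Kᵢxᵢ:
  ethanol: x = 0.297, y = 0.662
  n-octane: x = 0.597, y = 0.293
  ethylbenzene: x = 0.106, y = 0.046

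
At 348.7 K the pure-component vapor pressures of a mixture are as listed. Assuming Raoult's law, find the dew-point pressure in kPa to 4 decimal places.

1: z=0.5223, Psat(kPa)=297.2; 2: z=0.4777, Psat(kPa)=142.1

At the dew point ψ → 1, so Σzᵢ/Kᵢ = 1 with Kᵢ = Pᵢˢᵃᵗ/P ⇒ 1/P = Σzᵢ/Pᵢˢᵃᵗ.
1/P = 0.5223/297.2 + 0.4777/142.1 = 0.0051191 ⇒ P = 195.3461 kPa

Pdew = 195.3461 kPa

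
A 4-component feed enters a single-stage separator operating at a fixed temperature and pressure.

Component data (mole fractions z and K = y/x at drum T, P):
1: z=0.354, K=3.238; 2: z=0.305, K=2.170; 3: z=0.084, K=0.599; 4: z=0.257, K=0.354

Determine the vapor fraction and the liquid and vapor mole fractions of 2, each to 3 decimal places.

ψ = 0.886, x_2 = 0.150, y_2 = 0.325

Let ψ = V/F and solve Σ zᵢ(Kᵢ−1)/(1+ψ(Kᵢ−1)) = 0.
g(0) = ΣzᵢKᵢ − 1 = 0.949 and g(1) = 1 − Σzᵢ/Kᵢ = -0.116, so a root lies in (0, 1).
Newton–Raphson from ψ = 0.5:
  ψ = 0.500: g = 0.3117, g' = -0.816 → ψ = 0.882
  ψ = 0.882: g = 0.0042, g' = -0.913 → ψ = 0.886
Converged at ψ = 0.886.
Compositions from xᵢ = zᵢ/(1+ψ(Kᵢ−1)), yᵢ = Kᵢxᵢ:
  1: x = 0.119, y = 0.384
  2: x = 0.150, y = 0.325
  3: x = 0.130, y = 0.078
  4: x = 0.601, y = 0.213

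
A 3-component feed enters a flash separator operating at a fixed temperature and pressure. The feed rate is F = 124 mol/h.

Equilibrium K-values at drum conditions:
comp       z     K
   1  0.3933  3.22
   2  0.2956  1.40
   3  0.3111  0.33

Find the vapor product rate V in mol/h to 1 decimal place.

Rachford–Rice: g(ψ) = Σ zᵢ(Kᵢ−1)/(1+ψ(Kᵢ−1)) = 0.
g(0) = ΣzᵢKᵢ − 1 = 0.7829 and g(1) = 1 − Σzᵢ/Kᵢ = -0.2760, so a root lies in (0, 1).
Iterate (Newton) starting at ψ = 0.56:
  ψ = 0.5600: g = 0.15223, g' = -0.7745 → ψ = 0.7565
  ψ = 0.7565: g = -0.00607, g' = -0.8722 → ψ = 0.7496
Converged at ψ = 0.7496.
Then V = ψ·F = 0.7496·124 = 92.9 mol/h and L = F − V = 31.1 mol/h.

V = 92.9 mol/h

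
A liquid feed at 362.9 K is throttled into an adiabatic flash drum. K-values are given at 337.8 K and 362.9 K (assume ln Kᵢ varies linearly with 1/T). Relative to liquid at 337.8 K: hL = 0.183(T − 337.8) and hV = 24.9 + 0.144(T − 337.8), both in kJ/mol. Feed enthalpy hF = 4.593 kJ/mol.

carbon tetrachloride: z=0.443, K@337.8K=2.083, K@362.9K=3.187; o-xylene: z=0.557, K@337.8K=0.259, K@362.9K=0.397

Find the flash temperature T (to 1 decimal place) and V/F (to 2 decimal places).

Adiabatic flash: solve Rachford–Rice at each trial T, then check hF = ψ·hV(T) + (1−ψ)·hL(T).
  T = 337.8 K: K = (2.083, 0.259), RR gives ψ = 0.084, H_out = 2.080 kJ/mol
  T = 362.9 K: K = (3.187, 0.397), RR gives ψ = 0.480, H_out = 16.075 kJ/mol
  T = 350.4 K: K = (2.598, 0.323), RR gives ψ = 0.306, H_out = 9.782 kJ/mol
  T = 344.1 K: K = (2.331, 0.290), RR gives ψ = 0.206, H_out = 6.220 kJ/mol
  T = 341.0 K: K = (2.207, 0.274), RR gives ψ = 0.149, H_out = 4.277 kJ/mol
  T = 342.6 K: K = (2.270, 0.282), RR gives ψ = 0.179, H_out = 5.299 kJ/mol
Linear interpolation between T = 341.0 (H_out = 4.277) and T = 342.6 (H_out = 5.299) on hF = 4.593 gives T ≈ 341.5 K, at which ψ = 0.16.

T = 341.5 K, V/F = 0.16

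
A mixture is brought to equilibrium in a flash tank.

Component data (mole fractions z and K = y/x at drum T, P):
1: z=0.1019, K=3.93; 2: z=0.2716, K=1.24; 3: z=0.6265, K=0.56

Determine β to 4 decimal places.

Rachford–Rice: g(β) = Σ zᵢ(Kᵢ−1)/(1+β(Kᵢ−1)) = 0.
Check two-phase: ΣzᵢKᵢ = 1.0881 > 1 and Σzᵢ/Kᵢ = 1.3637 > 1, so g(0) = 0.0881 > 0 and g(1) = -0.3637 < 0.
Iterate (Newton) starting at β = 0.32:
  β = 0.3200: g = -0.10621, g' = -0.4108 → β = 0.0615
  β = 0.0615: g = 0.03392, g' = -0.7715 → β = 0.1054
  β = 0.1054: g = 0.00261, g' = -0.6589 → β = 0.1094
Converged at β = 0.1094.

β = 0.1094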